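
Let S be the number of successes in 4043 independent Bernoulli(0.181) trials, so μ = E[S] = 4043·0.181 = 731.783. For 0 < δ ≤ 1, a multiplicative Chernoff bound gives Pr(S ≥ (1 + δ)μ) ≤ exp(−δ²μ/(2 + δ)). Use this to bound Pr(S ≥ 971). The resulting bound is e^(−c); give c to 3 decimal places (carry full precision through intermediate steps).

Write 971 = (1 + δ)μ, so δ = 971/731.783 − 1 = 0.3268961…
Then the exponent is δ²μ/(2 + δ) = (971 − μ)² / (μ·(2 + δ)) = 33.606615.

33.607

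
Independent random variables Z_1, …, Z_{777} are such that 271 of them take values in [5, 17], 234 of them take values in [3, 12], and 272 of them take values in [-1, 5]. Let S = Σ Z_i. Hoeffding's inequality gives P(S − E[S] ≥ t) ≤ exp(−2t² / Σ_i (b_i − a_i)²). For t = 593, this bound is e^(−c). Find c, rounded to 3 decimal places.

Σ(b_i − a_i)² = 271·12² + 234·9² + 272·6² = 67770.
c = 2t² / 67770 = 2·593² / 67770 = 10.3777.

10.378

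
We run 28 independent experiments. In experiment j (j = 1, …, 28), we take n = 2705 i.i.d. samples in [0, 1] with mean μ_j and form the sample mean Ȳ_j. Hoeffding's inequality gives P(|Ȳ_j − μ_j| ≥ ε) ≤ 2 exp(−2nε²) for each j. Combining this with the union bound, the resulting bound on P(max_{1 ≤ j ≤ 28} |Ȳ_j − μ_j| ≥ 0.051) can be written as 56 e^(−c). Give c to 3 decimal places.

14.071

Union bound over the 28 events: P(max_{1 ≤ j ≤ 28} |Ȳ_j − μ_j| ≥ 0.051) ≤ 28·2·exp(−2nε²) = 56 exp(−2·2705·0.051²).
So c = 2·2705·0.051² = 14.0714.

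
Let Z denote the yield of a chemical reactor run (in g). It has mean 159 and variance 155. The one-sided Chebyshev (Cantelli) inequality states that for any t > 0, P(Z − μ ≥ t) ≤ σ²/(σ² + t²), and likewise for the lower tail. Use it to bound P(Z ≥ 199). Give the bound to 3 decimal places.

0.088

Here σ² = 155 and t = 40, so σ² + t² = 1755.
Cantelli's bound: 155/1755 = 0.0883.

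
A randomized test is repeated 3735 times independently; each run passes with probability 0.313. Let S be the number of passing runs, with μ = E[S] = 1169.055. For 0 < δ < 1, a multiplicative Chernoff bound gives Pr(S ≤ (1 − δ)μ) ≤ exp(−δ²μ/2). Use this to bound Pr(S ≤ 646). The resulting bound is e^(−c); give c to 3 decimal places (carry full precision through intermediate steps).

117.012

Write 646 = (1 − δ)μ, so δ = 1 − 646/1169.055 = 0.4474169…
Then the exponent is δ²μ/2 = (μ − 646)²/(2μ) = 117.011831.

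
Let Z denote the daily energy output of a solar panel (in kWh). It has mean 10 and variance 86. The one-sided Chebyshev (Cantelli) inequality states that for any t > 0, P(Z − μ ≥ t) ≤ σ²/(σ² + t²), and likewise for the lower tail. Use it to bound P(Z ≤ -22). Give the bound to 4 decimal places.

0.0775

Here σ² = 86 and t = 32, so σ² + t² = 1110.
Cantelli's bound: 86/1110 = 0.0775.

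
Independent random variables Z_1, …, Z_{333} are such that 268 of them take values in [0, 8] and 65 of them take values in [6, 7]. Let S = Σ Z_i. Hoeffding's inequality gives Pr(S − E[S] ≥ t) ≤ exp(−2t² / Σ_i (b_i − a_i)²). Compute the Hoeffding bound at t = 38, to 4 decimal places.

0.8456

Σ(b_i − a_i)² = 268·8² + 65·1² = 17217.
Exponent = 2·38² / 17217 = 0.16774.
Bound = exp(−0.16774) = 0.84557.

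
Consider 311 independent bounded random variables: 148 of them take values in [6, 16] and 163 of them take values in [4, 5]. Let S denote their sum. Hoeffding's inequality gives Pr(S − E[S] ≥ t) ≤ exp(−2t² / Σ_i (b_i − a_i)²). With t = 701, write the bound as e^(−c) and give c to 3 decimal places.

65.682

Σ(b_i − a_i)² = 148·10² + 163·1² = 14963.
c = 2t² / 14963 = 2·701² / 14963 = 65.6821.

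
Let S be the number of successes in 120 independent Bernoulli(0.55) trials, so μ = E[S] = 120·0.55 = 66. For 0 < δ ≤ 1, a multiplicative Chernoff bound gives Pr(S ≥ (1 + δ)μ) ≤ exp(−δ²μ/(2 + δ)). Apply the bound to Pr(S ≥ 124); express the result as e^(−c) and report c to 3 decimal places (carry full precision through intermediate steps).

17.705

Write 124 = (1 + δ)μ, so δ = 124/66 − 1 = 0.8787879…
Then the exponent is δ²μ/(2 + δ) = (124 − μ)² / (μ·(2 + δ)) = 17.705263.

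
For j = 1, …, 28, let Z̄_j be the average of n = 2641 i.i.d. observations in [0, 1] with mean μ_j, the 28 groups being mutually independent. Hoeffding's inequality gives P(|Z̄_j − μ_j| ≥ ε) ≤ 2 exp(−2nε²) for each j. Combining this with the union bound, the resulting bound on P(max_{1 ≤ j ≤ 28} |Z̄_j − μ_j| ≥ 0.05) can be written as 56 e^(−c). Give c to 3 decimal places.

13.205

Union bound over the 28 events: P(max_{1 ≤ j ≤ 28} |Z̄_j − μ_j| ≥ 0.05) ≤ 28·2·exp(−2nε²) = 56 exp(−2·2641·0.05²).
So c = 2·2641·0.05² = 13.2050.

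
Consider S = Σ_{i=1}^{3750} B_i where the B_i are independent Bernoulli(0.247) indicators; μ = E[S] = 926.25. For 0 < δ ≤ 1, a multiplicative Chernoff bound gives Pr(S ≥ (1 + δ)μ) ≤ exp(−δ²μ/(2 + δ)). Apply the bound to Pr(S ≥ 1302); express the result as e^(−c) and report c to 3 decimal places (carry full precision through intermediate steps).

Write 1302 = (1 + δ)μ, so δ = 1302/926.25 − 1 = 0.405668…
Then the exponent is δ²μ/(2 + δ) = (1302 − μ)² / (μ·(2 + δ)) = 63.362757.

63.363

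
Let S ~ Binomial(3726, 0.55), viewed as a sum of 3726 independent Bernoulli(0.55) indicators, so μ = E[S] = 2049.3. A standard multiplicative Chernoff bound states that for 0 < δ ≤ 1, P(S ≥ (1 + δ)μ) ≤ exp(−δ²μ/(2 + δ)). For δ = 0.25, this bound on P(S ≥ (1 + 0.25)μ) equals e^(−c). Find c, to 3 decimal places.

c = δ²μ/(2 + δ) = 0.25²·2049.3/(2 + 0.25) = 56.9250.

56.925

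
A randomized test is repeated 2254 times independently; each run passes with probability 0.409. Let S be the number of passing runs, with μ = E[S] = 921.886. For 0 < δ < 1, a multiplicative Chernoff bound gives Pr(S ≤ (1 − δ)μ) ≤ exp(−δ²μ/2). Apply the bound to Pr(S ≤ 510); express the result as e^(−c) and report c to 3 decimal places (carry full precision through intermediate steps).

Write 510 = (1 − δ)μ, so δ = 1 − 510/921.886 = 0.4467863…
Then the exponent is δ²μ/2 = (μ − 510)²/(2μ) = 92.012503.

92.013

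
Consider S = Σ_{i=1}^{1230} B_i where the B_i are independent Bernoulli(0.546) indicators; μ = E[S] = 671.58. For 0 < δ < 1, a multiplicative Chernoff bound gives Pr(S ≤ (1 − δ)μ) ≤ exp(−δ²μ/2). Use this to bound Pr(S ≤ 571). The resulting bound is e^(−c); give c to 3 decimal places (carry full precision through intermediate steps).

7.532

Write 571 = (1 − δ)μ, so δ = 1 − 571/671.58 = 0.1497662…
Then the exponent is δ²μ/2 = (μ − 571)²/(2μ) = 7.531743.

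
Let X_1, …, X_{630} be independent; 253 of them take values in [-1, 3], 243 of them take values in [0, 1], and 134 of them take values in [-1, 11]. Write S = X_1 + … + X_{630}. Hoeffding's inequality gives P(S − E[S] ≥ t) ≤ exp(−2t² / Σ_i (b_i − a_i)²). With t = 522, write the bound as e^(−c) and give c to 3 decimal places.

Σ(b_i − a_i)² = 253·4² + 243·1² + 134·12² = 23587.
c = 2t² / 23587 = 2·522² / 23587 = 23.1046.

23.105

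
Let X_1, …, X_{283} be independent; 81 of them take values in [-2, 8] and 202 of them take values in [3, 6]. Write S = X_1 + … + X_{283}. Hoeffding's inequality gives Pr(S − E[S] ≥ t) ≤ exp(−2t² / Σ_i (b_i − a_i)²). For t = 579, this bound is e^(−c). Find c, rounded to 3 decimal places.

67.603

Σ(b_i − a_i)² = 81·10² + 202·3² = 9918.
c = 2t² / 9918 = 2·579² / 9918 = 67.6025.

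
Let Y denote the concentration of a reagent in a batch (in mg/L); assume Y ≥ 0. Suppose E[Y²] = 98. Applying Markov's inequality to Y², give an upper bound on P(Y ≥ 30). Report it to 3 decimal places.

Since Y ≥ 0, the event {Y ≥ 30} is the same as {Y² ≥ 900}.
Markov's inequality applied to Y² gives P(Y² ≥ 900) ≤ E[Y²]/900 = 98/900 = 0.1089.

0.109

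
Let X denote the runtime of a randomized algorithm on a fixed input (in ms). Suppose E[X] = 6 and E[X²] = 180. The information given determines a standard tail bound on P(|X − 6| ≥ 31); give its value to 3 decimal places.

0.150

The first two moments determine the variance, so Chebyshev's inequality is the sharpest standard bound available.
Var(X) = E[X²] − (E[X])² = 180 − 36 = 144.
Chebyshev's inequality: P(|X − μ| ≥ t) ≤ Var(X)/t² = 144/961 = 0.1498.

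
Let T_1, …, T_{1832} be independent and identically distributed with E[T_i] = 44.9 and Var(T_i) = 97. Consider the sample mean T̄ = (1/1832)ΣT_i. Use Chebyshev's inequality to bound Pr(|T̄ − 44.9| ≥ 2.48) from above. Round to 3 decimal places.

Var(T̄) = Var(T_i)/n = 97/1832 = 0.052948.
Chebyshev: Pr(|T̄ − 44.9| ≥ 2.48) ≤ Var(T̄)/(2.48)² = 97/(1832·2.48²) = 0.0086.

0.009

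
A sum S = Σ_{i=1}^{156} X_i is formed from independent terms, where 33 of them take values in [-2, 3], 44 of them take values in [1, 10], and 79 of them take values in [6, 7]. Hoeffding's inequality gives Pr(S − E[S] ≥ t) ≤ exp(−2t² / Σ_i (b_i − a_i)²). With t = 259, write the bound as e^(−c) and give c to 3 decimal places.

Σ(b_i − a_i)² = 33·5² + 44·9² + 79·1² = 4468.
c = 2t² / 4468 = 2·259² / 4468 = 30.0273.

30.027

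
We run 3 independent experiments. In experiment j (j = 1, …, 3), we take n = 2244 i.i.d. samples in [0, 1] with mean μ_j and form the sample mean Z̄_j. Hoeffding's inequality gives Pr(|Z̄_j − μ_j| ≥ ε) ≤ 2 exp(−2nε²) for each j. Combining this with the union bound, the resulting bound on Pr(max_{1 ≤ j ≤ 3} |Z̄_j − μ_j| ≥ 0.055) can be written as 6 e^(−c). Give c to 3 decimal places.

13.576

Union bound over the 3 events: Pr(max_{1 ≤ j ≤ 3} |Z̄_j − μ_j| ≥ 0.055) ≤ 3·2·exp(−2nε²) = 6 exp(−2·2244·0.055²).
So c = 2·2244·0.055² = 13.5762.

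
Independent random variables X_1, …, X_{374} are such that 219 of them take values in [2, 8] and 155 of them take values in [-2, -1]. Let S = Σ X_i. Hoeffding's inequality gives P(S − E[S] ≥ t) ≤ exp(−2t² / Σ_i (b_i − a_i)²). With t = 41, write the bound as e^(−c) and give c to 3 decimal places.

0.418

Σ(b_i − a_i)² = 219·6² + 155·1² = 8039.
c = 2t² / 8039 = 2·41² / 8039 = 0.4182.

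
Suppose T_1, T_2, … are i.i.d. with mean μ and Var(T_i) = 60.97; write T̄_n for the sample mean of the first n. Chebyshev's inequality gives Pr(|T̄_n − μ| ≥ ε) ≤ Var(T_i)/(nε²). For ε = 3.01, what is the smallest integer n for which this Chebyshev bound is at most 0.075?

90

Require 60.97/(n·3.01²) ≤ 0.075, i.e. n ≥ 60.97/(0.075·3.01²) = 89.727.
The smallest integer n is 90.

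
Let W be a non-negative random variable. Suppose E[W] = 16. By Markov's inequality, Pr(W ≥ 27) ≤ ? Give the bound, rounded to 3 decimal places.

Markov's inequality: for a non-negative random variable, Pr(W ≥ a) ≤ E[W]/a.
Here E[W] = 16 and a = 27, so the bound is 16/27 = 0.5926.

0.593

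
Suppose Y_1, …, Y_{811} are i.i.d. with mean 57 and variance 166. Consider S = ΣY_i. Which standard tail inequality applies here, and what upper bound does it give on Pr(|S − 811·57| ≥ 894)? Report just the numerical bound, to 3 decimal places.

With mean and variance of each term known, Chebyshev's inequality bounds the deviation of the sum (or sample mean).
Var(S) = n·Var(Y_i) = 811·166 = 134626.
Chebyshev: Pr(|S − 811·57| ≥ 894) ≤ Var(S)/894² = 134626/799236 = 0.1684.

0.168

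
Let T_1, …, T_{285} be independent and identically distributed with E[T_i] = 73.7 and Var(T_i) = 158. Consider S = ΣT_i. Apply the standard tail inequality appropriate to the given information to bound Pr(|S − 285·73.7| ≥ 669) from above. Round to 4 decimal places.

0.1006

With mean and variance of each term known, Chebyshev's inequality bounds the deviation of the sum (or sample mean).
Var(S) = n·Var(T_i) = 285·158 = 45030.
Chebyshev: Pr(|S − 285·73.7| ≥ 669) ≤ Var(S)/669² = 45030/447561 = 0.1006.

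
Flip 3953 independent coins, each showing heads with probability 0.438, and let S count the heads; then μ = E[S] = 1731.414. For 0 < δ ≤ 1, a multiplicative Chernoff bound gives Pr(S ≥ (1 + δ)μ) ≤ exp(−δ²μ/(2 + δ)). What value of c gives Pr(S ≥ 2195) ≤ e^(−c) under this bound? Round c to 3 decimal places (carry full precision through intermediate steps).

54.735

Write 2195 = (1 + δ)μ, so δ = 2195/1731.414 − 1 = 0.2677499…
Then the exponent is δ²μ/(2 + δ) = (2195 − μ)² / (μ·(2 + δ)) = 54.734926.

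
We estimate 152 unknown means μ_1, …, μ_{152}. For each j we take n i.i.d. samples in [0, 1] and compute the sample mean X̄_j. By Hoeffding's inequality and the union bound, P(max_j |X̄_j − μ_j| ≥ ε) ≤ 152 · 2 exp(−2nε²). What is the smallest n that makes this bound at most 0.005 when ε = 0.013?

32590

Need 2·152·exp(−2nε²) ≤ 0.005, i.e. exp(−2nε²) ≤ 0.005/304.
So 2nε² ≥ ln(304/0.005) = 11.015345.
Hence n ≥ 11.015345/(2·0.013²) = 32589.778.
The smallest integer n is 32590.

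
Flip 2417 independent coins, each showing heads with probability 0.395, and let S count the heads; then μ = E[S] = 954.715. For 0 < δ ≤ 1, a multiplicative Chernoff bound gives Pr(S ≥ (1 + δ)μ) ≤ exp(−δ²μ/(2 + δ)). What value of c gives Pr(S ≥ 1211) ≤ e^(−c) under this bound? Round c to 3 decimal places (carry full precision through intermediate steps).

Write 1211 = (1 + δ)μ, so δ = 1211/954.715 − 1 = 0.2684414…
Then the exponent is δ²μ/(2 + δ) = (1211 − μ)² / (μ·(2 + δ)) = 30.328091.

30.328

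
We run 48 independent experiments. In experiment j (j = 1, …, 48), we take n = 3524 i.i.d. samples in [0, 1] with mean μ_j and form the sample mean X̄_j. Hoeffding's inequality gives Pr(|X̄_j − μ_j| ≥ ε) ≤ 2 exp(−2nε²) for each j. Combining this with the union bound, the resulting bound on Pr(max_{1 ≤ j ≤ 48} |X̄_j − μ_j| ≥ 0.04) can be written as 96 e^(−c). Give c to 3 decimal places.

Union bound over the 48 events: Pr(max_{1 ≤ j ≤ 48} |X̄_j − μ_j| ≥ 0.04) ≤ 48·2·exp(−2nε²) = 96 exp(−2·3524·0.04²).
So c = 2·3524·0.04² = 11.2768.

11.277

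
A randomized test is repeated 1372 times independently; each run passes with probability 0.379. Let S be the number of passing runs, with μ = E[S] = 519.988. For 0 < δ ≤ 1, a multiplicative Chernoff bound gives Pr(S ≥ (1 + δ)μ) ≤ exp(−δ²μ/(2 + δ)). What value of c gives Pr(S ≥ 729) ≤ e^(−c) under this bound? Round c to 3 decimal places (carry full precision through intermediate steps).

Write 729 = (1 + δ)μ, so δ = 729/519.988 − 1 = 0.4019554…
Then the exponent is δ²μ/(2 + δ) = (729 − μ)² / (μ·(2 + δ)) = 34.977130.

34.977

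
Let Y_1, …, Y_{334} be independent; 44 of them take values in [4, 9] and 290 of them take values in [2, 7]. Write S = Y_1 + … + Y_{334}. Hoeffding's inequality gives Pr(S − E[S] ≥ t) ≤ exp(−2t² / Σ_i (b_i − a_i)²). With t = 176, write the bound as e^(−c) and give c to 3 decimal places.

Σ(b_i − a_i)² = 44·5² + 290·5² = 8350.
c = 2t² / 8350 = 2·176² / 8350 = 7.4194.

7.419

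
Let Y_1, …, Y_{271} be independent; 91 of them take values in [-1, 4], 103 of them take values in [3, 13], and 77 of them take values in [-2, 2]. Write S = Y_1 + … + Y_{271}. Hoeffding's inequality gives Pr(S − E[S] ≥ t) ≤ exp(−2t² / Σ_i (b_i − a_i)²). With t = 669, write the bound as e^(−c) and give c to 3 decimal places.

64.831

Σ(b_i − a_i)² = 91·5² + 103·10² + 77·4² = 13807.
c = 2t² / 13807 = 2·669² / 13807 = 64.8310.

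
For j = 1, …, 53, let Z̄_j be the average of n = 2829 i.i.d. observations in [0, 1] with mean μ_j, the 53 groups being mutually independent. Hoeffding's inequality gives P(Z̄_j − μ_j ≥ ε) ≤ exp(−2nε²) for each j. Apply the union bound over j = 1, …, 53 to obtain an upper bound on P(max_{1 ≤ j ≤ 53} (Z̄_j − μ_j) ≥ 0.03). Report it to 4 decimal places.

Per-experiment Hoeffding bound: exp(−2·2829·0.03²) = exp(−5.09220) = 0.0061445.
Union bound over 53 events: 53·0.0061445 = 0.32566.

0.3257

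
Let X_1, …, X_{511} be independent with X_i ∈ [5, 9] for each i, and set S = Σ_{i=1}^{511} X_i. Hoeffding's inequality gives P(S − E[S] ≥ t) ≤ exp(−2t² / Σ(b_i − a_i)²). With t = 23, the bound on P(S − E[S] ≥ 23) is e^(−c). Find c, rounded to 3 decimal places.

Σ(b_i − a_i)² = 511·(4)² = 8176.
c = 2t²/8176 = 2·23²/8176 = 0.1294.

0.129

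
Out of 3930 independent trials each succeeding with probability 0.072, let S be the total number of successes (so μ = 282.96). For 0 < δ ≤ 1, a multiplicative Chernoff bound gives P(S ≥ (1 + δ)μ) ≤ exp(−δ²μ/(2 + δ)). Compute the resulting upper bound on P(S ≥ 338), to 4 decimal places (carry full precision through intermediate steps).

Write 338 = (1 + δ)μ, so δ = 338/282.96 − 1 = 0.1945151…
Then the exponent is δ²μ/(2 + δ) = (338 − μ)² / (μ·(2 + δ)) = 4.878578.
Bound = exp(−4.878578) = 0.00761.

0.0076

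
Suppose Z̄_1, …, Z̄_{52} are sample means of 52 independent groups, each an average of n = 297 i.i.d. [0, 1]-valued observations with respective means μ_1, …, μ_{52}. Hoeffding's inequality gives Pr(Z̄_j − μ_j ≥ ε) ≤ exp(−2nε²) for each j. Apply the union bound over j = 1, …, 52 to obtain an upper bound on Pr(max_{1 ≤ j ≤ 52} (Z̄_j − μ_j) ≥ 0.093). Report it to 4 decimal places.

0.3054

Per-experiment Hoeffding bound: exp(−2·297·0.093²) = exp(−5.13751) = 0.0058723.
Union bound over 52 events: 52·0.0058723 = 0.30536.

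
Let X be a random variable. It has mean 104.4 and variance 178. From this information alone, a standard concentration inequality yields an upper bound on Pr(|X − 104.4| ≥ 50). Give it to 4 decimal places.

0.0712

Mean and variance are known, so Chebyshev's inequality applies.
Chebyshev: Pr(|X − μ| ≥ t) ≤ Var(X)/t².
Bound = 178 / 2500 = 0.0712.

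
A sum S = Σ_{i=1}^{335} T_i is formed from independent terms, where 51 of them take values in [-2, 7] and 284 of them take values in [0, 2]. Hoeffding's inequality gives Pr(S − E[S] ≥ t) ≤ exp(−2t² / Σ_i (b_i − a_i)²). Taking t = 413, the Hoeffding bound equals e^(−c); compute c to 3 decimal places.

64.769

Σ(b_i − a_i)² = 51·9² + 284·2² = 5267.
c = 2t² / 5267 = 2·413² / 5267 = 64.7689.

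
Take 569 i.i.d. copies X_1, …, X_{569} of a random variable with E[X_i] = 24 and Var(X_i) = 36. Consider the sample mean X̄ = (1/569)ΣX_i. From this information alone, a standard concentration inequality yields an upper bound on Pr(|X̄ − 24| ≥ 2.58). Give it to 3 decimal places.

0.010

With mean and variance of each term known, Chebyshev's inequality bounds the deviation of the sum (or sample mean).
Var(X̄) = Var(X_i)/n = 36/569 = 0.063269.
Chebyshev: Pr(|X̄ − 24| ≥ 2.58) ≤ Var(X̄)/(2.58)² = 36/(569·2.58²) = 0.0095.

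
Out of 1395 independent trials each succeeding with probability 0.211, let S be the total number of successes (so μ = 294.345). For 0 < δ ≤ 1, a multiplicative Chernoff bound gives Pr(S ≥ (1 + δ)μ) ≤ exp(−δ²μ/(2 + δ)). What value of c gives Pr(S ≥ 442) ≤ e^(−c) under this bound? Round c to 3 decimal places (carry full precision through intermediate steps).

Write 442 = (1 + δ)μ, so δ = 442/294.345 − 1 = 0.5016392…
Then the exponent is δ²μ/(2 + δ) = (442 − μ)² / (μ·(2 + δ)) = 29.608402.

29.608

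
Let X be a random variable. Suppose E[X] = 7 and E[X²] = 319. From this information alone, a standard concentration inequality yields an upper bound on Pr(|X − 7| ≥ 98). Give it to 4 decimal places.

The first two moments determine the variance, so Chebyshev's inequality is the sharpest standard bound available.
Var(X) = E[X²] − (E[X])² = 319 − 49 = 270.
Chebyshev's inequality: Pr(|X − μ| ≥ t) ≤ Var(X)/t² = 270/9604 = 0.0281.

0.0281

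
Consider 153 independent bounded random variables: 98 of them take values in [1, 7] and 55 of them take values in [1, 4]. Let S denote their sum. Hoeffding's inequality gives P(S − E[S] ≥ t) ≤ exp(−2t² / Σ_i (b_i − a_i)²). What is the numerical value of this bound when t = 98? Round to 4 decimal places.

0.0084

Σ(b_i − a_i)² = 98·6² + 55·3² = 4023.
Exponent = 2·98² / 4023 = 4.77455.
Bound = exp(−4.77455) = 0.00844.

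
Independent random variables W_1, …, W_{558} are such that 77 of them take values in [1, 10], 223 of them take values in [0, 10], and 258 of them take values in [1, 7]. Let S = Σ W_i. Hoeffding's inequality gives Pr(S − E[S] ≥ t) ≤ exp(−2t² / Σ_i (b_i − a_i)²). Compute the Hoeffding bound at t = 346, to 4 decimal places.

Σ(b_i − a_i)² = 77·9² + 223·10² + 258·6² = 37825.
Exponent = 2·346² / 37825 = 6.32999.
Bound = exp(−6.32999) = 0.00178.

0.0018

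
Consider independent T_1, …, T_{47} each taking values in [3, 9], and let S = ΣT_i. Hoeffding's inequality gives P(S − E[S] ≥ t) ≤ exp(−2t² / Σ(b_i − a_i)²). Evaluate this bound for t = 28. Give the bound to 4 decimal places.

Σ(b_i − a_i)² = 47·(6)² = 1692.
Exponent = 2·28²/1692 = 0.9267.
Bound = exp(−0.9267) = 0.39585.

0.3959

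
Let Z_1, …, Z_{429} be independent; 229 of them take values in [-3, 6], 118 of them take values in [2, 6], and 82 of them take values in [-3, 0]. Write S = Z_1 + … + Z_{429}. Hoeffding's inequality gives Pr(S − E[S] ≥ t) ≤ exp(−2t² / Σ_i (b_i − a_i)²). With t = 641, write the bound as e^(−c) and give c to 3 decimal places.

Σ(b_i − a_i)² = 229·9² + 118·4² + 82·3² = 21175.
c = 2t² / 21175 = 2·641² / 21175 = 38.8081.

38.808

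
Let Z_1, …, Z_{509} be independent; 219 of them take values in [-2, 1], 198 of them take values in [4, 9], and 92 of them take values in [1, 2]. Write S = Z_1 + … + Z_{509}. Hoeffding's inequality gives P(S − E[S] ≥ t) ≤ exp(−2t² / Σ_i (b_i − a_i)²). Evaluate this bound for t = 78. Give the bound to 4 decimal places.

0.1764

Σ(b_i − a_i)² = 219·3² + 198·5² + 92·1² = 7013.
Exponent = 2·78² / 7013 = 1.73506.
Bound = exp(−1.73506) = 0.17639.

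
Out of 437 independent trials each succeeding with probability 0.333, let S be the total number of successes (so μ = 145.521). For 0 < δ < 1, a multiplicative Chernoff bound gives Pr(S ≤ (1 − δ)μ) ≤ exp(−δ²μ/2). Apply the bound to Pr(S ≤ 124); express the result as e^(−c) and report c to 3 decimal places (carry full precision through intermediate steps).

Write 124 = (1 − δ)μ, so δ = 1 − 124/145.521 = 0.1478893…
Then the exponent is δ²μ/2 = (μ − 124)²/(2μ) = 1.591363.

1.591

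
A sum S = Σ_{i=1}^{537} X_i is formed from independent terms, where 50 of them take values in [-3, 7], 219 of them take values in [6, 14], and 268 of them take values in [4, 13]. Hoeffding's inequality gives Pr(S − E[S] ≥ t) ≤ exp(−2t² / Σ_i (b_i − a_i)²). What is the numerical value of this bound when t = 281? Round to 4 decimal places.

Σ(b_i − a_i)² = 50·10² + 219·8² + 268·9² = 40724.
Exponent = 2·281² / 40724 = 3.87786.
Bound = exp(−3.87786) = 0.02070.

0.0207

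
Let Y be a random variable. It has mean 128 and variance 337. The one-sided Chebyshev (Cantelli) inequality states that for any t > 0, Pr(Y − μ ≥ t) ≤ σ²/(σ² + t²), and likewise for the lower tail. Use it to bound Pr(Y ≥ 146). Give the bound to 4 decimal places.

Here σ² = 337 and t = 18, so σ² + t² = 661.
Cantelli's bound: 337/661 = 0.5098.

0.5098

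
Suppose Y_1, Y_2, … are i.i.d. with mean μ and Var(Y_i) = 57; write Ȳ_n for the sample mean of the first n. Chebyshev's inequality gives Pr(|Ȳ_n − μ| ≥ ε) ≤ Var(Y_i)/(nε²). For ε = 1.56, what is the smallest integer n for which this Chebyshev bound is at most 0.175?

Require 57/(n·1.56²) ≤ 0.175, i.e. n ≥ 57/(0.175·1.56²) = 133.841.
The smallest integer n is 134.

134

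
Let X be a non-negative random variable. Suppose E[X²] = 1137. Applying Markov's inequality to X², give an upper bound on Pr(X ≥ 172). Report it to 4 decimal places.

0.0384

Since X ≥ 0, the event {X ≥ 172} is the same as {X² ≥ 29584}.
Markov's inequality applied to X² gives Pr(X² ≥ 29584) ≤ E[X²]/29584 = 1137/29584 = 0.0384.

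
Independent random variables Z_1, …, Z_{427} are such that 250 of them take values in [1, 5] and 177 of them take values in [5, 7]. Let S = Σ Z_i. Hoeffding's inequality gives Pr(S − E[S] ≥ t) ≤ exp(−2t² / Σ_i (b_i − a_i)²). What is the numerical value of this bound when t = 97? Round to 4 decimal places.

Σ(b_i − a_i)² = 250·4² + 177·2² = 4708.
Exponent = 2·97² / 4708 = 3.99703.
Bound = exp(−3.99703) = 0.01837.

0.0184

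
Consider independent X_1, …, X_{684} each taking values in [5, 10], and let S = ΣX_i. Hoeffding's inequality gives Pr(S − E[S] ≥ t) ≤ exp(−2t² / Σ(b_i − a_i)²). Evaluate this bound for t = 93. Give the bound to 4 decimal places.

Σ(b_i − a_i)² = 684·(5)² = 17100.
Exponent = 2·93²/17100 = 1.0116.
Bound = exp(−1.0116) = 0.36364.

0.3636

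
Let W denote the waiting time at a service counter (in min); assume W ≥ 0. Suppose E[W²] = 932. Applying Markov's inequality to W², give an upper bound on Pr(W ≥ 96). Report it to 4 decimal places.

0.1011

Since W ≥ 0, the event {W ≥ 96} is the same as {W² ≥ 9216}.
Markov's inequality applied to W² gives Pr(W² ≥ 9216) ≤ E[W²]/9216 = 932/9216 = 0.1011.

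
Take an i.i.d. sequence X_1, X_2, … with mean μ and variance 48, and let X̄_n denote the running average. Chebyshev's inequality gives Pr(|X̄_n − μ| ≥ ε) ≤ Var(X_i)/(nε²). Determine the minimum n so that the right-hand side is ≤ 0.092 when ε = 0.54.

Require 48/(n·0.54²) ≤ 0.092, i.e. n ≥ 48/(0.092·0.54²) = 1789.229.
The smallest integer n is 1790.

1790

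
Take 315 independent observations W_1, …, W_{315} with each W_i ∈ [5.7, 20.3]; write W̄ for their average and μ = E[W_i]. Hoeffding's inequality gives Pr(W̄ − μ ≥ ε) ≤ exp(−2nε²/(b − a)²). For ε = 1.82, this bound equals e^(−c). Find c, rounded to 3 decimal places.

c = 2nε²/(b − a)² = 2·315·1.82² / 14.6² = 9.7899.

9.790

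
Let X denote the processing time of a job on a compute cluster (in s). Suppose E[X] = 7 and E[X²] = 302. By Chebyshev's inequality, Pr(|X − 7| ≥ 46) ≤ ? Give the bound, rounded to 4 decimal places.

Var(X) = E[X²] − (E[X])² = 302 − 49 = 253.
Chebyshev's inequality: Pr(|X − μ| ≥ t) ≤ Var(X)/t² = 253/2116 = 0.1196.

0.1196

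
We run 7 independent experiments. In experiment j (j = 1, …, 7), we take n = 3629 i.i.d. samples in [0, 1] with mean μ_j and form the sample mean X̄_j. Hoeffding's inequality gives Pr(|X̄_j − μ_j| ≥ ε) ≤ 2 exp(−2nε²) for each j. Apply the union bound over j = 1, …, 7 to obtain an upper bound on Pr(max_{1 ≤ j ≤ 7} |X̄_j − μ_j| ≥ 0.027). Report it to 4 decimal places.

Per-experiment Hoeffding bound: 2·exp(−2·3629·0.027²) = 2·exp(−5.29108) = 0.010073.
Union bound over 7 events: 7·0.010073 = 0.07051.

0.0705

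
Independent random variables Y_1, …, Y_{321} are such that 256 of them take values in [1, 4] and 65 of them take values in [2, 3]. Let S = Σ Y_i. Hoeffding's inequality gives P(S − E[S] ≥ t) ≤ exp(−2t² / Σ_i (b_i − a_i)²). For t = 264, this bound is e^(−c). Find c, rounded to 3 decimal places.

Σ(b_i − a_i)² = 256·3² + 65·1² = 2369.
c = 2t² / 2369 = 2·264² / 2369 = 58.8400.

58.840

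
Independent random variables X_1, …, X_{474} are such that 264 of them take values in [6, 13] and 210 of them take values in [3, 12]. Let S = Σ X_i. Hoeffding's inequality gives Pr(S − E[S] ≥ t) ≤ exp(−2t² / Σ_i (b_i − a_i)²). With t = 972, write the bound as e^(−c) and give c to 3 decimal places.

63.099

Σ(b_i − a_i)² = 264·7² + 210·9² = 29946.
c = 2t² / 29946 = 2·972² / 29946 = 63.0992.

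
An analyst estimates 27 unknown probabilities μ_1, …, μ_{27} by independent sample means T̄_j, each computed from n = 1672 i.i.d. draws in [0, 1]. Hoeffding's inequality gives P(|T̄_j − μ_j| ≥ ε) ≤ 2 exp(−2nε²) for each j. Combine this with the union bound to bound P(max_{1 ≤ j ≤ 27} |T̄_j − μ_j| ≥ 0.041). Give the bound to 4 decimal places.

0.1955

Per-experiment Hoeffding bound: 2·exp(−2·1672·0.041²) = 2·exp(−5.62126) = 0.0072401.
Union bound over 27 events: 27·0.0072401 = 0.19548.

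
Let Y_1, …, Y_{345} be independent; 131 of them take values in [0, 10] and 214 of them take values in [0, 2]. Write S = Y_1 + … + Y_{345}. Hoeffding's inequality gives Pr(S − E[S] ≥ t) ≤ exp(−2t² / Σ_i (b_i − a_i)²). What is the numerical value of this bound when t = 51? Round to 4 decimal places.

Σ(b_i − a_i)² = 131·10² + 214·2² = 13956.
Exponent = 2·51² / 13956 = 0.37274.
Bound = exp(−0.37274) = 0.68884.

0.6888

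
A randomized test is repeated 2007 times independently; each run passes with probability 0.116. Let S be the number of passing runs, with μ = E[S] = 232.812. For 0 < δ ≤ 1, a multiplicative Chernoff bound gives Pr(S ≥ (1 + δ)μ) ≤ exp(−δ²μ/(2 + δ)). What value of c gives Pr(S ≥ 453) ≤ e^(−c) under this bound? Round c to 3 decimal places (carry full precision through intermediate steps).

Write 453 = (1 + δ)μ, so δ = 453/232.812 − 1 = 0.945776…
Then the exponent is δ²μ/(2 + δ) = (453 − μ)² / (μ·(2 + δ)) = 70.693944.

70.694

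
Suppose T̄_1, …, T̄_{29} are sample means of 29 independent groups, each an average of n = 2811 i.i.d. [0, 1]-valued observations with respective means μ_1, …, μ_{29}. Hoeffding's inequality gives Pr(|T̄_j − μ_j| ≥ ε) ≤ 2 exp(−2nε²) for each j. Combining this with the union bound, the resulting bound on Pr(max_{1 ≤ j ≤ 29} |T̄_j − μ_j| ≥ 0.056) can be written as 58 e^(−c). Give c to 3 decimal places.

Union bound over the 29 events: Pr(max_{1 ≤ j ≤ 29} |T̄_j − μ_j| ≥ 0.056) ≤ 29·2·exp(−2nε²) = 58 exp(−2·2811·0.056²).
So c = 2·2811·0.056² = 17.6306.

17.631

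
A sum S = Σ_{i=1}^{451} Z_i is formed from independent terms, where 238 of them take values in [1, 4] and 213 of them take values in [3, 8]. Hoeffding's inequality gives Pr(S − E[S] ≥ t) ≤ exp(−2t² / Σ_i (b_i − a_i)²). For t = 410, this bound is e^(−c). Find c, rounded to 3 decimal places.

45.025

Σ(b_i − a_i)² = 238·3² + 213·5² = 7467.
c = 2t² / 7467 = 2·410² / 7467 = 45.0248.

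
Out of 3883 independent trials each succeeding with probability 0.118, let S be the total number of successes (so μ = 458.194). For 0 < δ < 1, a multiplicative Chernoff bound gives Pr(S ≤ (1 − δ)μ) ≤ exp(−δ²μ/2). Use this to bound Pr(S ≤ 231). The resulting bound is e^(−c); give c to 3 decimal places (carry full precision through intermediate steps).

Write 231 = (1 − δ)μ, so δ = 1 − 231/458.194 = 0.4958467…
Then the exponent is δ²μ/2 = (μ − 231)²/(2μ) = 56.326702.

56.327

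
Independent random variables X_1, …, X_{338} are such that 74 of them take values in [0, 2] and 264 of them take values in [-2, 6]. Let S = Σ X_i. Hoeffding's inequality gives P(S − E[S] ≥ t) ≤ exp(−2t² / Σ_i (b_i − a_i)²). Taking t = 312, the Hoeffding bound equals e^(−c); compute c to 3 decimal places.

Σ(b_i − a_i)² = 74·2² + 264·8² = 17192.
c = 2t² / 17192 = 2·312² / 17192 = 11.3243.

11.324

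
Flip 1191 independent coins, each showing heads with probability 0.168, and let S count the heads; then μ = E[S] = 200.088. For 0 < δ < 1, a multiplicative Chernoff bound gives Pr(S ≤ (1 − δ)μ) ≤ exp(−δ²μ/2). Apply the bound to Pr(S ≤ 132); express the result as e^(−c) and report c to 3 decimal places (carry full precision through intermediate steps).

Write 132 = (1 − δ)μ, so δ = 1 − 132/200.088 = 0.3402903…
Then the exponent is δ²μ/2 = (μ − 132)²/(2μ) = 11.584842.

11.585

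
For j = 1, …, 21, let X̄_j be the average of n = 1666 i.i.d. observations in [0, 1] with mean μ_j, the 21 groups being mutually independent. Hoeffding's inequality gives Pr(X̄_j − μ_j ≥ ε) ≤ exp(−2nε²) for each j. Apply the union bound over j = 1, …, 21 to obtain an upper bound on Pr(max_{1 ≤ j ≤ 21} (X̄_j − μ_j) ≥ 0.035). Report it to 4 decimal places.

Per-experiment Hoeffding bound: exp(−2·1666·0.035²) = exp(−4.08170) = 0.016879.
Union bound over 21 events: 21·0.016879 = 0.35445.

0.3545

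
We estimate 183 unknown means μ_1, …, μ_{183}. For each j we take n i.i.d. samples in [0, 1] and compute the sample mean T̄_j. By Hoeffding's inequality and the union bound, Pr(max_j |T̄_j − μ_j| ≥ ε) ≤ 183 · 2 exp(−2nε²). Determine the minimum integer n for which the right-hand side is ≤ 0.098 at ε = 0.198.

105

Need 2·183·exp(−2nε²) ≤ 0.098, i.e. exp(−2nε²) ≤ 0.098/366.
So 2nε² ≥ ln(366/0.098) = 8.225421.
Hence n ≥ 8.225421/(2·0.198²) = 104.905.
The smallest integer n is 105.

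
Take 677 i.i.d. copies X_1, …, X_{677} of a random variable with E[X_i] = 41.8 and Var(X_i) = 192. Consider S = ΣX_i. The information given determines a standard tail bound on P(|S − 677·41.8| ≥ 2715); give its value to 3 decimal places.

With mean and variance of each term known, Chebyshev's inequality bounds the deviation of the sum (or sample mean).
Var(S) = n·Var(X_i) = 677·192 = 129984.
Chebyshev: P(|S − 677·41.8| ≥ 2715) ≤ Var(S)/2715² = 129984/7371225 = 0.0176.

0.018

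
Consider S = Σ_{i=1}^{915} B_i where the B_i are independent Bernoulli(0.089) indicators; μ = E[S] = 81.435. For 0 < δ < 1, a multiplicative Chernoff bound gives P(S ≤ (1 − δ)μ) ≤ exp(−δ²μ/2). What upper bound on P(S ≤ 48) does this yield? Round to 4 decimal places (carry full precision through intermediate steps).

Write 48 = (1 − δ)μ, so δ = 1 − 48/81.435 = 0.4105728…
Then the exponent is δ²μ/2 = (μ − 48)²/(2μ) = 6.863752.
Bound = exp(−6.863752) = 0.00104.

0.0010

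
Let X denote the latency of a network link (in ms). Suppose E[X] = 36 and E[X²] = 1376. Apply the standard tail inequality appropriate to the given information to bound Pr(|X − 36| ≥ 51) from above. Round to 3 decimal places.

0.031

The first two moments determine the variance, so Chebyshev's inequality is the sharpest standard bound available.
Var(X) = E[X²] − (E[X])² = 1376 − 1296 = 80.
Chebyshev's inequality: Pr(|X − μ| ≥ t) ≤ Var(X)/t² = 80/2601 = 0.0308.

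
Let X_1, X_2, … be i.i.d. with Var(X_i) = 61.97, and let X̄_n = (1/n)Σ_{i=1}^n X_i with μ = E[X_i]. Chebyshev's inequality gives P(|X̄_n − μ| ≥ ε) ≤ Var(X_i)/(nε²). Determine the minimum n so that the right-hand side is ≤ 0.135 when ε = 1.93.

124

Require 61.97/(n·1.93²) ≤ 0.135, i.e. n ≥ 61.97/(0.135·1.93²) = 123.235.
The smallest integer n is 124.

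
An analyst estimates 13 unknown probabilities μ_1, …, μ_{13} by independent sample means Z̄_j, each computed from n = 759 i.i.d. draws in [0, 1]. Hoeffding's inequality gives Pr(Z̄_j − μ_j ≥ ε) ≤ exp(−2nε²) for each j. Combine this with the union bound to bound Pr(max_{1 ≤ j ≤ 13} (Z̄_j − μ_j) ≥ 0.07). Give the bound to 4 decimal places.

Per-experiment Hoeffding bound: exp(−2·759·0.07²) = exp(−7.43820) = 0.00058834.
Union bound over 13 events: 13·0.00058834 = 0.00765.

0.0076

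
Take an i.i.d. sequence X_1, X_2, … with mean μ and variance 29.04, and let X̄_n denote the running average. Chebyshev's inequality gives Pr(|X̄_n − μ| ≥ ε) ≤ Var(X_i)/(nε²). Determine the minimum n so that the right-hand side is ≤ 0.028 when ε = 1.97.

Require 29.04/(n·1.97²) ≤ 0.028, i.e. n ≥ 29.04/(0.028·1.97²) = 267.243.
The smallest integer n is 268.

268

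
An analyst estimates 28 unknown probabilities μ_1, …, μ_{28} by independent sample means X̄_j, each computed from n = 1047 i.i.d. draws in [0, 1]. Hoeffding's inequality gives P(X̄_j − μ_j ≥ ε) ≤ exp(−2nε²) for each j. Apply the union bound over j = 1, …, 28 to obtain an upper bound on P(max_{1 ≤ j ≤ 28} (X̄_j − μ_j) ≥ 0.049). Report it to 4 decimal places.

0.1835

Per-experiment Hoeffding bound: exp(−2·1047·0.049²) = exp(−5.02769) = 0.0065539.
Union bound over 28 events: 28·0.0065539 = 0.18351.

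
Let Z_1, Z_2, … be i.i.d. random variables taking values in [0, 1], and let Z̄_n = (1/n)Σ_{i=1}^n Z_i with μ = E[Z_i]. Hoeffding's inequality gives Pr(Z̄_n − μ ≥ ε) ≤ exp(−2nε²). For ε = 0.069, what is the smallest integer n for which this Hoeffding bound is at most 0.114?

229

Require exp(−2nε²) ≤ 0.114, i.e. 2nε² ≥ ln(1/0.114) = 2.171557.
So n ≥ 2.171557 / (2·0.069²) = 228.057.
The smallest integer n is 229.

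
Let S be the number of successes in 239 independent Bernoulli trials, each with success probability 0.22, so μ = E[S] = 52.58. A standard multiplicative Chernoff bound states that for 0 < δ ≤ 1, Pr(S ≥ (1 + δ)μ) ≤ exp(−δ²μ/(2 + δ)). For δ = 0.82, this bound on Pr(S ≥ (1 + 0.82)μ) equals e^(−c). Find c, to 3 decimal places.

c = δ²μ/(2 + δ) = 0.82²·52.58/(2 + 0.82) = 12.5372.

12.537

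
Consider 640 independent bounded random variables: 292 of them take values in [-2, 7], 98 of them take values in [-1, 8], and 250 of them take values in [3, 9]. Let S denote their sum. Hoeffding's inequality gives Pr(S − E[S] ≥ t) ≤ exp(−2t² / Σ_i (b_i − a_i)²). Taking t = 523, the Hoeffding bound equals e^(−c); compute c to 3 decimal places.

13.478

Σ(b_i − a_i)² = 292·9² + 98·9² + 250·6² = 40590.
c = 2t² / 40590 = 2·523² / 40590 = 13.4777.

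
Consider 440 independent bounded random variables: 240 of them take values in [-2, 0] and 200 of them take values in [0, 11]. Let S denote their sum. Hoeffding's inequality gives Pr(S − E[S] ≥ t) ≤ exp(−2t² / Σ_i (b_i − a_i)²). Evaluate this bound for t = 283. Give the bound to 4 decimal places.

0.0017

Σ(b_i − a_i)² = 240·2² + 200·11² = 25160.
Exponent = 2·283² / 25160 = 6.36638.
Bound = exp(−6.36638) = 0.00172.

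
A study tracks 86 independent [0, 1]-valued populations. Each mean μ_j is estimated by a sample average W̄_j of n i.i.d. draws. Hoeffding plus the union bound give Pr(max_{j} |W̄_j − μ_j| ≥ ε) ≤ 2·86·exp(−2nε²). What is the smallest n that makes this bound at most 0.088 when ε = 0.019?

Need 2·86·exp(−2nε²) ≤ 0.088, i.e. exp(−2nε²) ≤ 0.088/172.
So 2nε² ≥ ln(172/0.088) = 7.577913.
Hence n ≥ 7.577913/(2·0.019²) = 10495.724.
The smallest integer n is 10496.

10496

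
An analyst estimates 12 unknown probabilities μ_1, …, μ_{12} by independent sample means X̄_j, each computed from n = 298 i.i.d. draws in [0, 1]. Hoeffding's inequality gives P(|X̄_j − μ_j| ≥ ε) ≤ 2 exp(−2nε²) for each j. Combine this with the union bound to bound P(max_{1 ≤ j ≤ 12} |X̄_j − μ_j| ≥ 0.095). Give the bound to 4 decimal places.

Per-experiment Hoeffding bound: 2·exp(−2·298·0.095²) = 2·exp(−5.37890) = 0.0092258.
Union bound over 12 events: 12·0.0092258 = 0.11071.

0.1107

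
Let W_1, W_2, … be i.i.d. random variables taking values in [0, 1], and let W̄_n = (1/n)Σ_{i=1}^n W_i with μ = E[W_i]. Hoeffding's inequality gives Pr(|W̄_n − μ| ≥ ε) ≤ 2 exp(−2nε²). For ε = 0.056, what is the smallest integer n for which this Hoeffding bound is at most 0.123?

Require 2·exp(−2nε²) ≤ 0.123, i.e. 2nε² ≥ ln(2/0.123) = 2.788718.
So n ≥ 2.788718 / (2·0.056²) = 444.630.
The smallest integer n is 445.

445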